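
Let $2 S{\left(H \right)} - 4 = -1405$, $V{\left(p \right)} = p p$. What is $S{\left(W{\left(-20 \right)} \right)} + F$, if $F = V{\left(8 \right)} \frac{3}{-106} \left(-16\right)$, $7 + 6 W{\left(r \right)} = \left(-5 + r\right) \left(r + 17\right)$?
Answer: $- \frac{71181}{106} \approx -671.52$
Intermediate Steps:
$V{\left(p \right)} = p^{2}$
$W{\left(r \right)} = - \frac{7}{6} + \frac{\left(-5 + r\right) \left(17 + r\right)}{6}$ ($W{\left(r \right)} = - \frac{7}{6} + \frac{\left(-5 + r\right) \left(r + 17\right)}{6} = - \frac{7}{6} + \frac{\left(-5 + r\right) \left(17 + r\right)}{6}$)
$S{\left(H \right)} = - \frac{1401}{2}$ ($S{\left(H \right)} = 2 + \frac{1}{2} \left(-1405\right) = 2 - \frac{1405}{2} = - \frac{1401}{2}$)
$F = \frac{1536}{53}$ ($F = 8^{2} \frac{3}{-106} \left(-16\right) = 64 \cdot 3 \left(- \frac{1}{106}\right) \left(-16\right) = 64 \left(- \frac{3}{106}\right) \left(-16\right) = \left(- \frac{96}{53}\right) \left(-16\right) = \frac{1536}{53} \approx 28.981$)
$S{\left(W{\left(-20 \right)} \right)} + F = - \frac{1401}{2} + \frac{1536}{53} = - \frac{71181}{106}$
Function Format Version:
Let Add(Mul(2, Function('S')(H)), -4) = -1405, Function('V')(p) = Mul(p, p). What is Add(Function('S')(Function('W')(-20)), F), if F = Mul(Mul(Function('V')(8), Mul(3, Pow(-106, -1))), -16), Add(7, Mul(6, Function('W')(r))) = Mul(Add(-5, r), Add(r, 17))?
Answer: Rational(-71181, 106) ≈ -671.52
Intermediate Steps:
Function('V')(p) = Pow(p, 2)
Function('W')(r) = Add(Rational(-7, 6), Mul(Rational(1, 6), Add(-5, r), Add(17, r))) (Function('W')(r) = Add(Rational(-7, 6), Mul(Rational(1, 6), Mul(Add(-5, r), Add(r, 17)))) = Add(Rational(-7, 6), Mul(Rational(1, 6), Mul(Add(-5, r), Add(17, r)))) = Add(Rational(-7, 6), Mul(Rational(1, 6), Add(-5, r), Add(17, r))))
Function('S')(H) = Rational(-1401, 2) (Function('S')(H) = Add(2, Mul(Rational(1, 2), -1405)) = Add(2, Rational(-1405, 2)) = Rational(-1401, 2))
F = Rational(1536, 53) (F = Mul(Mul(Pow(8, 2), Mul(3, Pow(-106, -1))), -16) = Mul(Mul(64, Mul(3, Rational(-1, 106))), -16) = Mul(Mul(64, Rational(-3, 106)), -16) = Mul(Rational(-96, 53), -16) = Rational(1536, 53) ≈ 28.981)
Add(Function('S')(Function('W')(-20)), F) = Add(Rational(-1401, 2), Rational(1536, 53)) = Rational(-71181, 106)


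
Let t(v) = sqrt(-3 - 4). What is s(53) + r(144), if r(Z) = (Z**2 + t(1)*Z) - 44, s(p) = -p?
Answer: 20639 + 144*I*sqrt(7) ≈ 20639.0 + 380.99*I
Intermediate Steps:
t(v) = I*sqrt(7) (t(v) = sqrt(-7) = I*sqrt(7))
r(Z) = -44 + Z**2 + I*Z*sqrt(7) (r(Z) = (Z**2 + (I*sqrt(7))*Z) - 44 = (Z**2 + I*Z*sqrt(7)) - 44 = -44 + Z**2 + I*Z*sqrt(7))
s(53) + r(144) = -1*53 + (-44 + 144**2 + I*144*sqrt(7)) = -53 + (-44 + 20736 + 144*I*sqrt(7)) = -53 + (20692 + 144*I*sqrt(7)) = 20639 + 144*I*sqrt(7)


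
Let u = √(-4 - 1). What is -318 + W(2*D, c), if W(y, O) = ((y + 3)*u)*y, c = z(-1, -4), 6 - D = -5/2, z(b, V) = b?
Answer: -318 + 340*I*√5 ≈ -318.0 + 760.26*I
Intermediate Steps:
u = I*√5 (u = √(-5) = I*√5 ≈ 2.2361*I)
D = 17/2 (D = 6 - (-5)/2 = 6 - 1*(-5/2) = 6 + 5/2 = 17/2 ≈ 8.5000)
c = -1
W(y, O) = I*y*√5*(3 + y) (W(y, O) = ((y + 3)*(I*√5))*y = ((3 + y)*(I*√5))*y = (I*√5*(3 + y))*y = I*y*√5*(3 + y))
-318 + W(2*D, c) = -318 + I*(2*(17/2))*√5*(3 + 2*(17/2)) = -318 + I*17*√5*(3 + 17) = -318 + I*17*√5*20 = -318 + 340*I*√5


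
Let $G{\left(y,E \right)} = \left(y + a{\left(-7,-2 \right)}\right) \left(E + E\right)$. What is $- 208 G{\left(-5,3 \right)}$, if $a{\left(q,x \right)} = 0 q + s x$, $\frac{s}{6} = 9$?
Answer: $141024$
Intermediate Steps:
$s = 54$ ($s = 6 \cdot 9 = 54$)
$a{\left(q,x \right)} = 54 x$ ($a{\left(q,x \right)} = 0 q + 54 x = 0 + 54 x = 54 x$)
$G{\left(y,E \right)} = 2 E \left(-108 + y\right)$ ($G{\left(y,E \right)} = \left(y + 54 \left(-2\right)\right) \left(E + E\right) = \left(y - 108\right) 2 E = \left(-108 + y\right) 2 E = 2 E \left(-108 + y\right)$)
$- 208 G{\left(-5,3 \right)} = - 208 \cdot 2 \cdot 3 \left(-108 - 5\right) = - 208 \cdot 2 \cdot 3 \left(-113\right) = \left(-208\right) \left(-678\right) = 141024$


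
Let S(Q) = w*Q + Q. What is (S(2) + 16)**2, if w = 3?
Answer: 576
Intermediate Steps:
S(Q) = 4*Q (S(Q) = 3*Q + Q = 4*Q)
(S(2) + 16)**2 = (4*2 + 16)**2 = (8 + 16)**2 = 24**2 = 576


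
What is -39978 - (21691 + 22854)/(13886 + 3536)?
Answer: -696541261/17422 ≈ -39981.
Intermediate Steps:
-39978 - (21691 + 22854)/(13886 + 3536) = -39978 - 44545/17422 = -696541261/17422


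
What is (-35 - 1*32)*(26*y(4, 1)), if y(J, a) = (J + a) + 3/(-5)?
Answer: -38324/5 ≈ -7664.8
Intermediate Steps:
y(J, a) = -⅗ + J + a (y(J, a) = (J + a) + 3*(-⅕) = (J + a) - ⅗ = -⅗ + J + a)
(-35 - 1*32)*(26*y(4, 1)) = (-35 - 1*32)*(26*(-⅗ + 4 + 1)) = (-35 - 32)*(26*(22/5)) = -67*572/5 = -38324/5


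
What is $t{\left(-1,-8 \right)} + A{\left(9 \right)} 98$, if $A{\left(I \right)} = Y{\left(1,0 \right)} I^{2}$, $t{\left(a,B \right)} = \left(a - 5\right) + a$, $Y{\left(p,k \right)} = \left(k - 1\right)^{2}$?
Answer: $7931$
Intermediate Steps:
$Y{\left(p,k \right)} = \left(-1 + k\right)^{2}$
$t{\left(a,B \right)} = -5 + 2 a$ ($t{\left(a,B \right)} = \left(-5 + a\right) + a = -5 + 2 a$)
$A{\left(I \right)} = I^{2}$ ($A{\left(I \right)} = \left(-1 + 0\right)^{2} I^{2} = \left(-1\right)^{2} I^{2} = 1 I^{2} = I^{2}$)
$t{\left(-1,-8 \right)} + A{\left(9 \right)} 98 = \left(-5 + 2 \left(-1\right)\right) + 9^{2} \cdot 98 = \left(-5 - 2\right) + 81 \cdot 98 = -7 + 7938 = 7931$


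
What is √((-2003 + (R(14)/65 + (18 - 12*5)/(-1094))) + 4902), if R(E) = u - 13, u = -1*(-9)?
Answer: √3664764852710/35555 ≈ 53.842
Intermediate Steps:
u = 9
R(E) = -4 (R(E) = 9 - 13 = -4)
√((-2003 + (R(14)/65 + (18 - 12*5)/(-1094))) + 4902) = √((-2003 + (-4/65 + (18 - 12*5)/(-1094))) + 4902) = √((-2003 + (-4*1/65 + (18 - 60)*(-1/1094))) + 4902) = √((-2003 + (-4/65 - 42*(-1/1094))) + 4902) = √((-2003 + (-4/65 + 21/547)) + 4902) = √((-2003 - 823/35555) + 4902) = √(-71217488/35555 + 4902) = √(103073122/35555) = √3664764852710/35555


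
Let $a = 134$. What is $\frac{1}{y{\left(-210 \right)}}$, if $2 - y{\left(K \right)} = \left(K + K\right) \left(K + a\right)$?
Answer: $- \frac{1}{31918} \approx -3.133 \cdot 10^{-5}$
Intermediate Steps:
$y{\left(K \right)} = 2 - 2 K \left(134 + K\right)$ ($y{\left(K \right)} = 2 - \left(K + K\right) \left(K + 134\right) = 2 - 2 K \left(134 + K\right)$)
$\frac{1}{y{\left(-210 \right)}} = \frac{1}{2 - -56280 - 2 \left(-210\right)^{2}} = \frac{1}{2 + 56280 - 88200} = \frac{1}{-31918} = - \frac{1}{31918}$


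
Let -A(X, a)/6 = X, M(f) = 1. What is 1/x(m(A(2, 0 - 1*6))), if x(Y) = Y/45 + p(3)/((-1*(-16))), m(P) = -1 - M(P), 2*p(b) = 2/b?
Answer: -720/17 ≈ -42.353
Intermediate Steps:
p(b) = 1/b (p(b) = (2/b)/2 = 1/b)
A(X, a) = -6*X
m(P) = -2 (m(P) = -1 - 1*1 = -1 - 1 = -2)
x(Y) = 1/48 + Y/45 (x(Y) = Y/45 + 1/(3*((-1*(-16)))) = Y*(1/45) + (⅓)/16 = Y/45 + (⅓)*(1/16) = Y/45 + 1/48 = 1/48 + Y/45)
1/x(m(A(2, 0 - 1*6))) = 1/(1/48 + (1/45)*(-2)) = 1/(1/48 - 2/45) = 1/(-17/720) = -720/17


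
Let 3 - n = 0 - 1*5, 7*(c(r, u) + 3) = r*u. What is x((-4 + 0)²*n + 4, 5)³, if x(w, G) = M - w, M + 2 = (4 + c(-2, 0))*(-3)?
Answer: -2571353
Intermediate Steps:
c(r, u) = -3 + r*u/7 (c(r, u) = -3 + (r*u)/7 = -3 + r*u/7)
n = 8 (n = 3 - (0 - 1*5) = 3 - (0 - 5) = 3 - 1*(-5) = 3 + 5 = 8)
M = -5 (M = -2 + (4 + (-3 + (⅐)*(-2)*0))*(-3) = -2 + (4 + (-3 + 0))*(-3) = -2 + (4 - 3)*(-3) = -2 + 1*(-3) = -2 - 3 = -5)
x(w, G) = -5 - w
x((-4 + 0)²*n + 4, 5)³ = (-5 - ((-4 + 0)²*8 + 4))³ = (-5 - ((-4)²*8 + 4))³ = (-5 - (16*8 + 4))³ = (-5 - (128 + 4))³ = (-5 - 1*132)³ = (-5 - 132)³ = (-137)³ = -2571353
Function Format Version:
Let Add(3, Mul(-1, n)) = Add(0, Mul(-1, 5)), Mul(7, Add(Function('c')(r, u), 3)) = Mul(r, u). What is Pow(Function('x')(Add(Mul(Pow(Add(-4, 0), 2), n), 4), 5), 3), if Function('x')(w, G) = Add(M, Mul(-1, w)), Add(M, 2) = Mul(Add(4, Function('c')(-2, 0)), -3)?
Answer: -2571353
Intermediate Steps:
Function('c')(r, u) = Add(-3, Mul(Rational(1, 7), r, u)) (Function('c')(r, u) = Add(-3, Mul(Rational(1, 7), Mul(r, u))) = Add(-3, Mul(Rational(1, 7), r, u)))
n = 8 (n = Add(3, Mul(-1, Add(0, Mul(-1, 5)))) = Add(3, Mul(-1, Add(0, -5))) = Add(3, Mul(-1, -5)) = Add(3, 5) = 8)
M = -5 (M = Add(-2, Mul(Add(4, Add(-3, Mul(Rational(1, 7), -2, 0))), -3)) = Add(-2, Mul(Add(4, Add(-3, 0)), -3)) = Add(-2, Mul(Add(4, -3), -3)) = Add(-2, Mul(1, -3)) = Add(-2, -3) = -5)
Function('x')(w, G) = Add(-5, Mul(-1, w))
Pow(Function('x')(Add(Mul(Pow(Add(-4, 0), 2), n), 4), 5), 3) = Pow(Add(-5, Mul(-1, Add(Mul(Pow(Add(-4, 0), 2), 8), 4))), 3) = Pow(Add(-5, Mul(-1, Add(Mul(Pow(-4, 2), 8), 4))), 3) = Pow(Add(-5, Mul(-1, Add(Mul(16, 8), 4))), 3) = Pow(Add(-5, Mul(-1, Add(128, 4))), 3) = Pow(Add(-5, Mul(-1, 132)), 3) = Pow(Add(-5, -132), 3) = Pow(-137, 3) = -2571353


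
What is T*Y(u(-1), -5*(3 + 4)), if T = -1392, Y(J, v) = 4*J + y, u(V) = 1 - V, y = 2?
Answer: -13920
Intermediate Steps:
Y(J, v) = 2 + 4*J (Y(J, v) = 4*J + 2 = 2 + 4*J)
T*Y(u(-1), -5*(3 + 4)) = -1392*(2 + 4*(1 - 1*(-1))) = -1392*(2 + 4*(1 + 1)) = -1392*(2 + 4*2) = -1392*(2 + 8) = -1392*10 = -13920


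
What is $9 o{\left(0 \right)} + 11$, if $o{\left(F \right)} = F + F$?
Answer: $11$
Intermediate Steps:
$o{\left(F \right)} = 2 F$
$9 o{\left(0 \right)} + 11 = 9 \cdot 2 \cdot 0 + 11 = 9 \cdot 0 + 11 = 0 + 11 = 11$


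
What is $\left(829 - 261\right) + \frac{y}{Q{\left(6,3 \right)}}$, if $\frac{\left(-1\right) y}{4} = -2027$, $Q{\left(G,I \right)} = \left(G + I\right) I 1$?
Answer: $\frac{23444}{27} \approx 868.3$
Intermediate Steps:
$Q{\left(G,I \right)} = I \left(G + I\right)$ ($Q{\left(G,I \right)} = \left(G + I\right) I = I \left(G + I\right)$)
$y = 8108$ ($y = \left(-4\right) \left(-2027\right) = 8108$)
$\left(829 - 261\right) + \frac{y}{Q{\left(6,3 \right)}} = \left(829 - 261\right) + \frac{8108}{3 \left(6 + 3\right)} = 568 + \frac{8108}{3 \cdot 9} = 568 + \frac{8108}{27} = \frac{23444}{27}$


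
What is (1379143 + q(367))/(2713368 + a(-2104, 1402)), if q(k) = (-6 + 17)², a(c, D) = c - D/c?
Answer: 1450985728/2852250429 ≈ 0.50872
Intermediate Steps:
a(c, D) = c - D/c
q(k) = 121 (q(k) = 11² = 121)
(1379143 + q(367))/(2713368 + a(-2104, 1402)) = (1379143 + 121)/(2713368 + (-2104 - 1*1402/(-2104))) = 1379264/(2713368 + (-2104 - 1*1402*(-1/2104))) = 1379264/(2713368 + (-2104 + 701/1052)) = 1379264/(2713368 - 2212707/1052) = 1379264/(2852250429/1052) = 1379264*(1052/2852250429) = 1450985728/2852250429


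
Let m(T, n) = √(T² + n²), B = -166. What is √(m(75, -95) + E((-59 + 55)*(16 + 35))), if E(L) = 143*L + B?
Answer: √(-29338 + 5*√586) ≈ 170.93*I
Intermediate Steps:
E(L) = -166 + 143*L (E(L) = 143*L - 166 = -166 + 143*L)
√(m(75, -95) + E((-59 + 55)*(16 + 35))) = √(√(75² + (-95)²) + (-166 + 143*((-59 + 55)*(16 + 35)))) = √(√(5625 + 9025) + (-166 + 143*(-4*51))) = √(√14650 + (-166 + 143*(-204))) = √(5*√586 + (-166 - 29172)) = √(5*√586 - 29338) = √(-29338 + 5*√586)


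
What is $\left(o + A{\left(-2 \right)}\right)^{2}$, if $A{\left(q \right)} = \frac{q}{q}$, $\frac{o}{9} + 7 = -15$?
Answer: $38809$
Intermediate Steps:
$o = -198$ ($o = -63 + 9 \left(-15\right) = -63 - 135 = -198$)
$A{\left(q \right)} = 1$
$\left(o + A{\left(-2 \right)}\right)^{2} = \left(-198 + 1\right)^{2} = \left(-197\right)^{2} = 38809$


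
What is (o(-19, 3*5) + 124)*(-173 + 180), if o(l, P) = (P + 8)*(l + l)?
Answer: -5250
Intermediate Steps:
o(l, P) = 2*l*(8 + P) (o(l, P) = (8 + P)*(2*l) = 2*l*(8 + P))
(o(-19, 3*5) + 124)*(-173 + 180) = (2*(-19)*(8 + 3*5) + 124)*(-173 + 180) = (2*(-19)*(8 + 15) + 124)*7 = (2*(-19)*23 + 124)*7 = (-874 + 124)*7 = -750*7 = -5250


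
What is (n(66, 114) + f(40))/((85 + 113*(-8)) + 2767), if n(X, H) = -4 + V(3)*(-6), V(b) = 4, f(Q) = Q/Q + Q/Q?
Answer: -13/974 ≈ -0.013347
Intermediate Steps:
f(Q) = 2 (f(Q) = 1 + 1 = 2)
n(X, H) = -28 (n(X, H) = -4 + 4*(-6) = -4 - 24 = -28)
(n(66, 114) + f(40))/((85 + 113*(-8)) + 2767) = (-28 + 2)/((85 + 113*(-8)) + 2767) = -26/((85 - 904) + 2767) = -26/(-819 + 2767) = -26/1948 = -26*1/1948 = -13/974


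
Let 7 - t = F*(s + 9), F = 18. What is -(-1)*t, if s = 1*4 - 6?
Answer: -119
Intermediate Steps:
s = -2 (s = 4 - 6 = -2)
t = -119 (t = 7 - 18*(-2 + 9) = 7 - 18*7 = 7 - 1*126 = 7 - 126 = -119)
-(-1)*t = -(-1)*(-119) = -1*119 = -119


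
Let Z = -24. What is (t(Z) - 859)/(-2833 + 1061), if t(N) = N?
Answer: 883/1772 ≈ 0.49831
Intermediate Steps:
(t(Z) - 859)/(-2833 + 1061) = (-24 - 859)/(-2833 + 1061) = -883/(-1772) = -883*(-1/1772) = 883/1772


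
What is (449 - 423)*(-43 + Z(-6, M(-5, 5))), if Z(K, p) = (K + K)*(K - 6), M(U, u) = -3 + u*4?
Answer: 2626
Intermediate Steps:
M(U, u) = -3 + 4*u
Z(K, p) = 2*K*(-6 + K) (Z(K, p) = (2*K)*(-6 + K) = 2*K*(-6 + K))
(449 - 423)*(-43 + Z(-6, M(-5, 5))) = (449 - 423)*(-43 + 2*(-6)*(-6 - 6)) = 26*(-43 + 2*(-6)*(-12)) = 26*(-43 + 144) = 26*101 = 2626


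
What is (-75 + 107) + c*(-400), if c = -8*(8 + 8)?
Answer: 51232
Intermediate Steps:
c = -128 (c = -8*16 = -128)
(-75 + 107) + c*(-400) = (-75 + 107) - 128*(-400) = 32 + 51200 = 51232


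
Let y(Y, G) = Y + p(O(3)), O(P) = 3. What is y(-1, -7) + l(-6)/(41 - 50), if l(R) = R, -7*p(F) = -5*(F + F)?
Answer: 83/21 ≈ 3.9524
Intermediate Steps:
p(F) = 10*F/7 (p(F) = -(-5)*(F + F)/7 = -(-5)*2*F/7 = -(-10)*F/7 = 10*F/7)
y(Y, G) = 30/7 + Y (y(Y, G) = Y + (10/7)*3 = Y + 30/7 = 30/7 + Y)
y(-1, -7) + l(-6)/(41 - 50) = (30/7 - 1) - 6/(41 - 50) = 23/7 - 6/(-9) = 23/7 - 6*(-1/9) = 23/7 + 2/3 = 83/21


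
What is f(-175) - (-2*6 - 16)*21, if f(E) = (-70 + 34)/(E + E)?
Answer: 102918/175 ≈ 588.10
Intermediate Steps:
f(E) = -18/E (f(E) = -36*1/(2*E) = -18/E)
f(-175) - (-2*6 - 16)*21 = -18/(-175) - (-2*6 - 16)*21 = -18*(-1/175) - (-12 - 16)*21 = 18/175 - (-28)*21 = 18/175 - 1*(-588) = 18/175 + 588 = 102918/175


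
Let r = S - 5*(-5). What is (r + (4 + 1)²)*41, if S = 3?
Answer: 2173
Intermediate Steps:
r = 28 (r = 3 - 5*(-5) = 3 + 25 = 28)
(r + (4 + 1)²)*41 = (28 + (4 + 1)²)*41 = (28 + 5²)*41 = (28 + 25)*41 = 53*41 = 2173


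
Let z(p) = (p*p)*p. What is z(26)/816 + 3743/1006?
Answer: 647992/25653 ≈ 25.260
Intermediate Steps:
z(p) = p³ (z(p) = p²*p = p³)
z(26)/816 + 3743/1006 = 26³/816 + 3743/1006 = 17576*(1/816) + 3743*(1/1006) = 2197/102 + 3743/1006 = 647992/25653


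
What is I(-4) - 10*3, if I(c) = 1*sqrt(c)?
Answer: -30 + 2*I ≈ -30.0 + 2.0*I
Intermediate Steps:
I(c) = sqrt(c)
I(-4) - 10*3 = sqrt(-4) - 10*3 = 2*I - 30 = -30 + 2*I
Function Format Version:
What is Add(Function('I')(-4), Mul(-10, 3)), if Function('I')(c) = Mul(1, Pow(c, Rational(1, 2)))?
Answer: Add(-30, Mul(2, I)) ≈ Add(-30.000, Mul(2.0000, I))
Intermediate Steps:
Function('I')(c) = Pow(c, Rational(1, 2))
Add(Function('I')(-4), Mul(-10, 3)) = Add(Pow(-4, Rational(1, 2)), Mul(-10, 3)) = Add(Mul(2, I), -30) = Add(-30, Mul(2, I))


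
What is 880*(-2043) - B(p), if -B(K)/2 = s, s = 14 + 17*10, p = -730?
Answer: -1797472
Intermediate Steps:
s = 184 (s = 14 + 170 = 184)
B(K) = -368 (B(K) = -2*184 = -368)
880*(-2043) - B(p) = 880*(-2043) - 1*(-368) = -1797840 + 368 = -1797472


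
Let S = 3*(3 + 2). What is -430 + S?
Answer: -415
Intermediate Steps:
S = 15 (S = 3*5 = 15)
-430 + S = -430 + 15 = -415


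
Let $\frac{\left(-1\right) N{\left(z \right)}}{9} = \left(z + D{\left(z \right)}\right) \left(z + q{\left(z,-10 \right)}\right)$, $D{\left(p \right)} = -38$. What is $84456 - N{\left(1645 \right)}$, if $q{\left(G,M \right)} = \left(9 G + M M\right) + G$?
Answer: $263238741$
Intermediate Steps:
$q{\left(G,M \right)} = M^{2} + 10 G$ ($q{\left(G,M \right)} = \left(9 G + M^{2}\right) + G = \left(M^{2} + 9 G\right) + G = M^{2} + 10 G$)
$N{\left(z \right)} = - 9 \left(-38 + z\right) \left(100 + 11 z\right)$ ($N{\left(z \right)} = - 9 \left(z - 38\right) \left(z + \left(\left(-10\right)^{2} + 10 z\right)\right) = - 9 \left(-38 + z\right) \left(z + \left(100 + 10 z\right)\right) = - 9 \left(-38 + z\right) \left(100 + 11 z\right)$)
$84456 - N{\left(1645 \right)} = 84456 - \left(34200 - 99 \cdot 1645^{2} + 2862 \cdot 1645\right) = 84456 - \left(34200 - 267896475 + 4707990\right) = 84456 - -263154285 = 84456 + 263154285 = 263238741$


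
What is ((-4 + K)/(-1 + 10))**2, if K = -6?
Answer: 100/81 ≈ 1.2346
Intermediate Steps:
((-4 + K)/(-1 + 10))**2 = ((-4 - 6)/(-1 + 10))**2 = (-10/9)**2 = 100/81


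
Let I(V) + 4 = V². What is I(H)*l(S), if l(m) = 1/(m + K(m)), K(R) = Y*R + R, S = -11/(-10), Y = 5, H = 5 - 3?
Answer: 0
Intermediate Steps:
H = 2
S = 11/10 (S = -11*(-⅒) = 11/10 ≈ 1.1000)
I(V) = -4 + V²
K(R) = 6*R (K(R) = 5*R + R = 6*R)
l(m) = 1/(7*m) (l(m) = 1/(m + 6*m) = 1/(7*m))
I(H)*l(S) = (-4 + 2²)*(1/(7*(11/10))) = (-4 + 4)*((⅐)*(10/11)) = 0*(10/77) = 0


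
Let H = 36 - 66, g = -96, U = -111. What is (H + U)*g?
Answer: 13536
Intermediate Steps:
H = -30
(H + U)*g = (-30 - 111)*(-96) = -141*(-96) = 13536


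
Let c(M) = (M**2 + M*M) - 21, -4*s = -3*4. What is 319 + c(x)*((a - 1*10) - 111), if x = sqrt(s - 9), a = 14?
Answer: 3850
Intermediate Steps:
s = 3 (s = -(-3)*4/4 = -1/4*(-12) = 3)
x = I*sqrt(6) (x = sqrt(3 - 9) = sqrt(-6) = I*sqrt(6) ≈ 2.4495*I)
c(M) = -21 + 2*M**2 (c(M) = (M**2 + M**2) - 21 = 2*M**2 - 21 = -21 + 2*M**2)
319 + c(x)*((a - 1*10) - 111) = 319 + (-21 + 2*(I*sqrt(6))**2)*((14 - 1*10) - 111) = 319 + (-21 + 2*(-6))*((14 - 10) - 111) = 319 + (-21 - 12)*(4 - 111) = 319 - 33*(-107) = 319 + 3531 = 3850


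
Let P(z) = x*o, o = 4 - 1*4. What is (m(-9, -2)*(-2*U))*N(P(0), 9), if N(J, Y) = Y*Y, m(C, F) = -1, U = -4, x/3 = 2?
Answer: -648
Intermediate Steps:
x = 6 (x = 3*2 = 6)
o = 0 (o = 4 - 4 = 0)
P(z) = 0 (P(z) = 6*0 = 0)
N(J, Y) = Y²
(m(-9, -2)*(-2*U))*N(P(0), 9) = -(-2)*(-4)*9² = -1*8*81 = -8*81 = -648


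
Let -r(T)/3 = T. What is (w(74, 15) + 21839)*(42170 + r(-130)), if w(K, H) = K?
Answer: 932617280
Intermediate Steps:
r(T) = -3*T
(w(74, 15) + 21839)*(42170 + r(-130)) = (74 + 21839)*(42170 - 3*(-130)) = 21913*(42170 + 390) = 21913*42560 = 932617280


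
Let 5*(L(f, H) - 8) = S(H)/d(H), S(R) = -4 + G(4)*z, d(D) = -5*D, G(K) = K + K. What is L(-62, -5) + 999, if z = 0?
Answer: 125871/125 ≈ 1007.0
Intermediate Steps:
G(K) = 2*K
S(R) = -4 (S(R) = -4 + (2*4)*0 = -4 + 8*0 = -4 + 0 = -4)
L(f, H) = 8 + 4/(25*H) (L(f, H) = 8 + (-4*(-1/(5*H)))/5 = 8 + (-(-4)/(5*H))/5 = 8 + (4/(5*H))/5 = 8 + 4/(25*H))
L(-62, -5) + 999 = (8 + (4/25)/(-5)) + 999 = (8 + (4/25)*(-⅕)) + 999 = (8 - 4/125) + 999 = 996/125 + 999 = 125871/125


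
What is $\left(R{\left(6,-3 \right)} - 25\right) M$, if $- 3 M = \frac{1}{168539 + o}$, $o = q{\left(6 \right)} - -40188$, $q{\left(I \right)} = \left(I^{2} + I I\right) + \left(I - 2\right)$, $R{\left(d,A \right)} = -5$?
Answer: $\frac{10}{208803} \approx 4.7892 \cdot 10^{-5}$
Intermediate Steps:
$q{\left(I \right)} = -2 + I + 2 I^{2}$ ($q{\left(I \right)} = \left(I^{2} + I^{2}\right) + \left(I - 2\right) = 2 I^{2} + \left(-2 + I\right) = -2 + I + 2 I^{2}$)
$o = 40264$ ($o = \left(-2 + 6 + 2 \cdot 6^{2}\right) - -40188 = \left(-2 + 6 + 2 \cdot 36\right) + 40188 = \left(-2 + 6 + 72\right) + 40188 = 76 + 40188 = 40264$)
$M = - \frac{1}{626409}$ ($M = - \frac{1}{3 \left(168539 + 40264\right)} = - \frac{1}{3 \cdot 208803} = \left(- \frac{1}{3}\right) \frac{1}{208803} = - \frac{1}{626409} \approx -1.5964 \cdot 10^{-6}$)
$\left(R{\left(6,-3 \right)} - 25\right) M = \left(-5 - 25\right) \left(- \frac{1}{626409}\right) = \left(-30\right) \left(- \frac{1}{626409}\right) = \frac{10}{208803}$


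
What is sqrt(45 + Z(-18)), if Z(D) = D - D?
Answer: 3*sqrt(5) ≈ 6.7082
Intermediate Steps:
Z(D) = 0
sqrt(45 + Z(-18)) = sqrt(45 + 0) = sqrt(45) = 3*sqrt(5)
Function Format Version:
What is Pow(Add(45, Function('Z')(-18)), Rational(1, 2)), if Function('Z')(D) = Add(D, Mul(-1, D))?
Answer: Mul(3, Pow(5, Rational(1, 2))) ≈ 6.7082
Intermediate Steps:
Function('Z')(D) = 0
Pow(Add(45, Function('Z')(-18)), Rational(1, 2)) = Pow(Add(45, 0), Rational(1, 2)) = Pow(45, Rational(1, 2)) = Mul(3, Pow(5, Rational(1, 2)))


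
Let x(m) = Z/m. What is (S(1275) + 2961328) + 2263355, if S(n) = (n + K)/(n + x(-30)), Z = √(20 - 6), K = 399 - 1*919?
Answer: 3822019282452219/731531243 + 11325*√14/731531243 ≈ 5.2247e+6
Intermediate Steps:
K = -520 (K = 399 - 919 = -520)
Z = √14 ≈ 3.7417
x(m) = √14/m
S(n) = (-520 + n)/(n - √14/30) (S(n) = (n - 520)/(n + √14/(-30)) = (-520 + n)/(n + √14*(-1/30)) = (-520 + n)/(n - √14/30))
(S(1275) + 2961328) + 2263355 = (30*(-520 + 1275)/(-√14 + 30*1275) + 2961328) + 2263355 = (30*755/(-√14 + 38250) + 2961328) + 2263355 = (30*755/(38250 - √14) + 2961328) + 2263355 = (22650/(38250 - √14) + 2961328) + 2263355 = (2961328 + 22650/(38250 - √14)) + 2263355 = 5224683 + 22650/(38250 - √14)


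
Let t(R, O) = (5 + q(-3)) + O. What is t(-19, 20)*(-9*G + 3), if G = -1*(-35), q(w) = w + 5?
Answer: -8424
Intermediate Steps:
q(w) = 5 + w
t(R, O) = 7 + O (t(R, O) = (5 + (5 - 3)) + O = (5 + 2) + O = 7 + O)
G = 35
t(-19, 20)*(-9*G + 3) = (7 + 20)*(-9*35 + 3) = 27*(-315 + 3) = 27*(-312) = -8424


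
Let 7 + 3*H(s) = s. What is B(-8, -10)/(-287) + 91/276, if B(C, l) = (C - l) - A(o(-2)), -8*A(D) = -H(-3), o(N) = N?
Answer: 12725/39606 ≈ 0.32129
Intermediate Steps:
H(s) = -7/3 + s/3
A(D) = -5/12 (A(D) = -(-1)*(-7/3 + (1/3)*(-3))/8 = -(-1)*(-7/3 - 1)/8 = -(-1)*(-10)/(8*3) = -1/8*10/3 = -5/12)
B(C, l) = 5/12 + C - l (B(C, l) = (C - l) - 1*(-5/12) = (C - l) + 5/12 = 5/12 + C - l)
B(-8, -10)/(-287) + 91/276 = (5/12 - 8 - 1*(-10))/(-287) + 91/276 = (5/12 - 8 + 10)*(-1/287) + 91*(1/276) = (29/12)*(-1/287) + 91/276 = -29/3444 + 91/276 = 12725/39606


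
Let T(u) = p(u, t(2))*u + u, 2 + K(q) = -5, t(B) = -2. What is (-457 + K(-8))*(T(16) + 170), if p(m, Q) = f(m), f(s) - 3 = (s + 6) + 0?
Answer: -271904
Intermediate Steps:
f(s) = 9 + s (f(s) = 3 + ((s + 6) + 0) = 3 + ((6 + s) + 0) = 3 + (6 + s) = 9 + s)
p(m, Q) = 9 + m
K(q) = -7 (K(q) = -2 - 5 = -7)
T(u) = u + u*(9 + u) (T(u) = (9 + u)*u + u = u*(9 + u) + u = u + u*(9 + u))
(-457 + K(-8))*(T(16) + 170) = (-457 - 7)*(16*(10 + 16) + 170) = -464*(16*26 + 170) = -464*(416 + 170) = -464*586 = -271904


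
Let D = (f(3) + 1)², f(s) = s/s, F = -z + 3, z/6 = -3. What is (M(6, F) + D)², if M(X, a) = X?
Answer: 100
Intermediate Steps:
z = -18 (z = 6*(-3) = -18)
F = 21 (F = -1*(-18) + 3 = 18 + 3 = 21)
f(s) = 1
D = 4 (D = (1 + 1)² = 2² = 4)
(M(6, F) + D)² = (6 + 4)² = 10² = 100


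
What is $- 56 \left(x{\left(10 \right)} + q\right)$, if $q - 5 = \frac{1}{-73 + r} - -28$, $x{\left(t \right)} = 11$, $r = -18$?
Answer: $- \frac{32024}{13} \approx -2463.4$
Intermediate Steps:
$q = \frac{3002}{91}$ ($q = 5 + \left(\frac{1}{-73 - 18} - -28\right) = 5 + \left(\frac{1}{-91} + 28\right) = 5 + \left(- \frac{1}{91} + 28\right) = 5 + \frac{2547}{91} = \frac{3002}{91} \approx 32.989$)
$- 56 \left(x{\left(10 \right)} + q\right) = - 56 \left(11 + \frac{3002}{91}\right) = \left(-56\right) \frac{4003}{91} = - \frac{32024}{13}$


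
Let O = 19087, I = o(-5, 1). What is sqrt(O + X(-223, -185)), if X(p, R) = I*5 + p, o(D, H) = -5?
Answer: sqrt(18839) ≈ 137.26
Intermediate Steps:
I = -5
X(p, R) = -25 + p (X(p, R) = -5*5 + p = -25 + p)
sqrt(O + X(-223, -185)) = sqrt(19087 + (-25 - 223)) = sqrt(19087 - 248) = sqrt(18839)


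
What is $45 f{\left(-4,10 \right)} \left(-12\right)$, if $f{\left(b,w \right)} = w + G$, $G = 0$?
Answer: $-5400$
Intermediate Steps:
$f{\left(b,w \right)} = w$ ($f{\left(b,w \right)} = w + 0 = w$)
$45 f{\left(-4,10 \right)} \left(-12\right) = 45 \cdot 10 \left(-12\right) = 450 \left(-12\right) = -5400$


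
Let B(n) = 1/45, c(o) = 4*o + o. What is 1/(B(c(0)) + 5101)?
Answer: 45/229546 ≈ 0.00019604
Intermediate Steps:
c(o) = 5*o
B(n) = 1/45
1/(B(c(0)) + 5101) = 1/(1/45 + 5101) = 1/(229546/45) = 45/229546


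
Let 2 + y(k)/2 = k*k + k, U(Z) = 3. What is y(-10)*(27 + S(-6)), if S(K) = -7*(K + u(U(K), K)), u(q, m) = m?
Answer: 19536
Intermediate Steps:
y(k) = -4 + 2*k + 2*k**2 (y(k) = -4 + 2*(k*k + k) = -4 + 2*(k**2 + k) = -4 + 2*(k + k**2) = -4 + (2*k + 2*k**2) = -4 + 2*k + 2*k**2)
S(K) = -14*K (S(K) = -7*(K + K) = -14*K)
y(-10)*(27 + S(-6)) = (-4 + 2*(-10) + 2*(-10)**2)*(27 - 14*(-6)) = (-4 - 20 + 2*100)*(27 + 84) = (-4 - 20 + 200)*111 = 176*111 = 19536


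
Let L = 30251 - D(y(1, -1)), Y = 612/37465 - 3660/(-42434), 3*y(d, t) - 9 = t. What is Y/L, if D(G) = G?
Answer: 244637262/72132738154225 ≈ 3.3915e-6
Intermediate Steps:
y(d, t) = 3 + t/3
Y = 81545754/794894905 (Y = 612*(1/37465) - 3660*(-1/42434) = 612/37465 + 1830/21217 = 81545754/794894905 ≈ 0.10259)
L = 90745/3 (L = 30251 - (3 + (1/3)*(-1)) = 30251 - (3 - 1/3) = 30251 - 1*8/3 = 30251 - 8/3 = 90745/3 ≈ 30248.)
Y/L = 81545754/(794894905*(90745/3)) = (81545754/794894905)*(3/90745) = 244637262/72132738154225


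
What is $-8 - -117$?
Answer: $109$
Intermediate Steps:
$-8 - -117 = -8 + 117 = 109$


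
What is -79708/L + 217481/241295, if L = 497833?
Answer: 89036076813/120124613735 ≈ 0.74120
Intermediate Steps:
-79708/L + 217481/241295 = -79708/497833 + 217481/241295 = 89036076813/120124613735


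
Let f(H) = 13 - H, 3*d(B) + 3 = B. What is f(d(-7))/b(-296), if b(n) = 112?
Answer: 7/48 ≈ 0.14583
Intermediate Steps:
d(B) = -1 + B/3
f(d(-7))/b(-296) = (13 - (-1 + (1/3)*(-7)))/112 = (13 - (-1 - 7/3))*(1/112) = (13 - 1*(-10/3))*(1/112) = (13 + 10/3)*(1/112) = (49/3)*(1/112) = 7/48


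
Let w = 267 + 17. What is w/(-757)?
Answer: -284/757 ≈ -0.37516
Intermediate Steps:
w = 284
w/(-757) = 284/(-757) = 284*(-1/757) = -284/757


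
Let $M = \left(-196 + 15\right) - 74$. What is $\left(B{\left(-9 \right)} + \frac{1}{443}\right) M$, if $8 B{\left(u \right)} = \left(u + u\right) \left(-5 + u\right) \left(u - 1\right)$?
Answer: $\frac{35583720}{443} \approx 80324.0$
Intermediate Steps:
$M = -255$ ($M = -181 - 74 = -255$)
$B{\left(u \right)} = \frac{u \left(-1 + u\right) \left(-5 + u\right)}{4}$ ($B{\left(u \right)} = \frac{\left(u + u\right) \left(-5 + u\right) \left(u - 1\right)}{8} = \frac{2 u \left(-5 + u\right) \left(-1 + u\right)}{8} = \frac{2 u \left(-1 + u\right) \left(-5 + u\right)}{8} = \frac{u \left(-1 + u\right) \left(-5 + u\right)}{4}$)
$\left(B{\left(-9 \right)} + \frac{1}{443}\right) M = \left(\frac{1}{4} \left(-9\right) \left(5 + \left(-9\right)^{2} - -54\right) + \frac{1}{443}\right) \left(-255\right) = \left(\frac{1}{4} \left(-9\right) \left(5 + 81 + 54\right) + \frac{1}{443}\right) \left(-255\right) = \left(\frac{1}{4} \left(-9\right) 140 + \frac{1}{443}\right) \left(-255\right) = \left(-315 + \frac{1}{443}\right) \left(-255\right) = \left(- \frac{139544}{443}\right) \left(-255\right) = \frac{35583720}{443}$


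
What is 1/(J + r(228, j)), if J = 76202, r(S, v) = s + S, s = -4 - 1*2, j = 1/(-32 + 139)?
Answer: 1/76424 ≈ 1.3085e-5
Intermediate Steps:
j = 1/107 ≈ 0.0093458
s = -6 (s = -4 - 2 = -6)
r(S, v) = -6 + S
1/(J + r(228, j)) = 1/(76202 + (-6 + 228)) = 1/(76202 + 222) = 1/76424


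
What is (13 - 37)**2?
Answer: 576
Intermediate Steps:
(13 - 37)**2 = (-24)**2 = 576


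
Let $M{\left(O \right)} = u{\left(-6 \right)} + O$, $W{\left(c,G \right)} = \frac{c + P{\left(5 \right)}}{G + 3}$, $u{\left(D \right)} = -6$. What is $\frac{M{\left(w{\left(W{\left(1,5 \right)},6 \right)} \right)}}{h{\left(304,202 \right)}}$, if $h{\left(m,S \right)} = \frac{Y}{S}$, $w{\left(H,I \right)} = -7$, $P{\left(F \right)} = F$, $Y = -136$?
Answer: $\frac{1313}{68} \approx 19.309$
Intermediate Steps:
$W{\left(c,G \right)} = \frac{5 + c}{3 + G}$ ($W{\left(c,G \right)} = \frac{c + 5}{G + 3} = \frac{5 + c}{3 + G}$)
$h{\left(m,S \right)} = - \frac{136}{S}$
$M{\left(O \right)} = -6 + O$
$\frac{M{\left(w{\left(W{\left(1,5 \right)},6 \right)} \right)}}{h{\left(304,202 \right)}} = \frac{-6 - 7}{\left(-136\right) \frac{1}{202}} = - \frac{13}{\left(-136\right) \frac{1}{202}} = - \frac{13}{- \frac{68}{101}} = \left(-13\right) \left(- \frac{101}{68}\right) = \frac{1313}{68}$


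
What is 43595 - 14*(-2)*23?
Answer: 44239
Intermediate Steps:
43595 - 14*(-2)*23 = 43595 + 28*23 = 43595 + 644 = 44239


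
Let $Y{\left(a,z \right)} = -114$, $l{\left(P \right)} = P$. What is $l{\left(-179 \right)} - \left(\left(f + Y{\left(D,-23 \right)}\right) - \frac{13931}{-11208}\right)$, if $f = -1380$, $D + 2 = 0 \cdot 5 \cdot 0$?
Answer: $\frac{14724589}{11208} \approx 1313.8$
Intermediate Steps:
$D = -2$ ($D = -2 + 0 \cdot 5 \cdot 0 = -2 + 0 \cdot 0 = -2 + 0 = -2$)
$l{\left(-179 \right)} - \left(\left(f + Y{\left(D,-23 \right)}\right) - \frac{13931}{-11208}\right) = -179 - \left(\left(-1380 - 114\right) - \frac{13931}{-11208}\right) = -179 - \left(-1494 - - \frac{13931}{11208}\right) = -179 - \left(-1494 + \frac{13931}{11208}\right) = -179 - - \frac{16730821}{11208} = -179 + \frac{16730821}{11208} = \frac{14724589}{11208}$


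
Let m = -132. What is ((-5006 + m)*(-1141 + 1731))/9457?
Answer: -433060/1351 ≈ -320.55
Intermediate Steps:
((-5006 + m)*(-1141 + 1731))/9457 = ((-5006 - 132)*(-1141 + 1731))/9457 = -5138*590*(1/9457) = -3031420*1/9457 = -433060/1351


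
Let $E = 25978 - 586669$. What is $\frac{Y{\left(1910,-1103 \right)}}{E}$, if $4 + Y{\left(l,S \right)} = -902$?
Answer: $\frac{302}{186897} \approx 0.0016159$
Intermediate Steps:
$Y{\left(l,S \right)} = -906$ ($Y{\left(l,S \right)} = -4 - 902 = -906$)
$E = -560691$
$\frac{Y{\left(1910,-1103 \right)}}{E} = - \frac{906}{-560691} = \left(-906\right) \left(- \frac{1}{560691}\right) = \frac{302}{186897}$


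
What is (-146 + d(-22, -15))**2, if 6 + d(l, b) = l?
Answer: 30276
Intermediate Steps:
d(l, b) = -6 + l
(-146 + d(-22, -15))**2 = (-146 + (-6 - 22))**2 = (-146 - 28)**2 = (-174)**2 = 30276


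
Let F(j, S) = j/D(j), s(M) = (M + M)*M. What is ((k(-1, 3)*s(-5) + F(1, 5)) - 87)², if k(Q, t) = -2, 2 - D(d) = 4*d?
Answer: 140625/4 ≈ 35156.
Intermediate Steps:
D(d) = 2 - 4*d
s(M) = 2*M² (s(M) = (2*M)*M = 2*M²)
F(j, S) = j/(2 - 4*j)
((k(-1, 3)*s(-5) + F(1, 5)) - 87)² = ((-4*(-5)² - 1*1/(-2 + 4*1)) - 87)² = ((-4*25 - 1*1/(-2 + 4)) - 87)² = ((-2*50 - 1*1/2) - 87)² = ((-100 - 1*1*½) - 87)² = ((-100 - ½) - 87)² = (-201/2 - 87)² = (-375/2)² = 140625/4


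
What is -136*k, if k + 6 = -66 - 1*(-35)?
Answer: 5032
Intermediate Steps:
k = -37 (k = -6 + (-66 - 1*(-35)) = -6 + (-66 + 35) = -6 - 31 = -37)
-136*k = -136*(-37) = 5032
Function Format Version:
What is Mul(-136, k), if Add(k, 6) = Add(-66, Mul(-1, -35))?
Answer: 5032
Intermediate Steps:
k = -37 (k = Add(-6, Add(-66, Mul(-1, -35))) = Add(-6, Add(-66, 35)) = Add(-6, -31) = -37)
Mul(-136, k) = Mul(-136, -37) = 5032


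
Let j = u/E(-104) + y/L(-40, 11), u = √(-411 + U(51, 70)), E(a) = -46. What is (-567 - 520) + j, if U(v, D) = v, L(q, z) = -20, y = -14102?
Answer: -3819/10 - 3*I*√10/23 ≈ -381.9 - 0.41247*I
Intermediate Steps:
u = 6*I*√10 (u = √(-411 + 51) = √(-360) = 6*I*√10 ≈ 18.974*I)
j = 7051/10 - 3*I*√10/23 (j = (6*I*√10)/(-46) - 14102/(-20) = (6*I*√10)*(-1/46) - 14102*(-1/20) = -3*I*√10/23 + 7051/10 = 7051/10 - 3*I*√10/23 ≈ 705.1 - 0.41247*I)
(-567 - 520) + j = (-567 - 520) + (7051/10 - 3*I*√10/23) = -1087 + (7051/10 - 3*I*√10/23) = -3819/10 - 3*I*√10/23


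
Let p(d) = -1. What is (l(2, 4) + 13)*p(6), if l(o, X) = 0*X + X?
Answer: -17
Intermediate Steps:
l(o, X) = X (l(o, X) = 0 + X = X)
(l(2, 4) + 13)*p(6) = (4 + 13)*(-1) = 17*(-1) = -17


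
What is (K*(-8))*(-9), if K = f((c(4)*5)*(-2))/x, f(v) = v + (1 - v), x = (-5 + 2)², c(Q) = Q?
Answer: 8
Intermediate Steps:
x = 9 (x = (-3)² = 9)
f(v) = 1
K = ⅑ (K = 1/9 = 1*(⅑) = ⅑ ≈ 0.11111)
(K*(-8))*(-9) = ((⅑)*(-8))*(-9) = -8/9*(-9) = 8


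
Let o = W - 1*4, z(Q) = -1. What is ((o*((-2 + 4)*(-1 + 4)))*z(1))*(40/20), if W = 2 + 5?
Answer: -36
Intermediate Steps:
W = 7
o = 3 (o = 7 - 1*4 = 7 - 4 = 3)
((o*((-2 + 4)*(-1 + 4)))*z(1))*(40/20) = ((3*((-2 + 4)*(-1 + 4)))*(-1))*(40/20) = ((3*(2*3))*(-1))*(40*(1/20)) = ((3*6)*(-1))*2 = (18*(-1))*2 = -18*2 = -36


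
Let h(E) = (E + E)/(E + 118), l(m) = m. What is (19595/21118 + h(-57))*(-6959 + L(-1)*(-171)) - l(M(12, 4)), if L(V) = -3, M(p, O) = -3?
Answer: 3908714308/644099 ≈ 6068.5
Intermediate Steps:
h(E) = 2*E/(118 + E) (h(E) = (2*E)/(118 + E) = 2*E/(118 + E))
(19595/21118 + h(-57))*(-6959 + L(-1)*(-171)) - l(M(12, 4)) = (19595/21118 + 2*(-57)/(118 - 57))*(-6959 - 3*(-171)) - 1*(-3) = (19595*(1/21118) + 2*(-57)/61)*(-6959 + 513) + 3 = (19595/21118 + 2*(-57)*(1/61))*(-6446) + 3 = (19595/21118 - 114/61)*(-6446) + 3 = -1212157/1288198*(-6446) + 3 = 3906782011/644099 + 3 = 3908714308/644099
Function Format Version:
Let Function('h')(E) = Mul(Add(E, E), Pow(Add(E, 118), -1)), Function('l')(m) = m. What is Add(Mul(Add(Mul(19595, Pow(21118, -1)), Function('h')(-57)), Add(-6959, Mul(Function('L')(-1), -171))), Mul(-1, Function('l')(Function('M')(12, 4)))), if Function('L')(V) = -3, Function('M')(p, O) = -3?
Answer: Rational(3908714308, 644099) ≈ 6068.5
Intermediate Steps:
Function('h')(E) = Mul(2, E, Pow(Add(118, E), -1)) (Function('h')(E) = Mul(Mul(2, E), Pow(Add(118, E), -1)) = Mul(2, E, Pow(Add(118, E), -1)))
Add(Mul(Add(Mul(19595, Pow(21118, -1)), Function('h')(-57)), Add(-6959, Mul(Function('L')(-1), -171))), Mul(-1, Function('l')(Function('M')(12, 4)))) = Add(Mul(Add(Mul(19595, Pow(21118, -1)), Mul(2, -57, Pow(Add(118, -57), -1))), Add(-6959, Mul(-3, -171))), Mul(-1, -3)) = Add(Mul(Add(Mul(19595, Rational(1, 21118)), Mul(2, -57, Pow(61, -1))), Add(-6959, 513)), 3) = Add(Mul(Add(Rational(19595, 21118), Mul(2, -57, Rational(1, 61))), -6446), 3) = Add(Mul(Add(Rational(19595, 21118), Rational(-114, 61)), -6446), 3) = Add(Mul(Rational(-1212157, 1288198), -6446), 3) = Add(Rational(3906782011, 644099), 3) = Rational(3908714308, 644099)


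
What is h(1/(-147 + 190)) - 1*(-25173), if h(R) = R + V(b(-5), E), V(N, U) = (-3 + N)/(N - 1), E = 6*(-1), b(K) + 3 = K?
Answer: 9742433/387 ≈ 25174.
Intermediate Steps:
b(K) = -3 + K
E = -6
V(N, U) = (-3 + N)/(-1 + N)
h(R) = 11/9 + R (h(R) = R + (-3 + (-3 - 5))/(-1 + (-3 - 5)) = R + (-3 - 8)/(-1 - 8) = R - 11/(-9) = R - ⅑*(-11) = R + 11/9 = 11/9 + R)
h(1/(-147 + 190)) - 1*(-25173) = (11/9 + 1/(-147 + 190)) - 1*(-25173) = (11/9 + 1/43) + 25173 = 482/387 + 25173 = 9742433/387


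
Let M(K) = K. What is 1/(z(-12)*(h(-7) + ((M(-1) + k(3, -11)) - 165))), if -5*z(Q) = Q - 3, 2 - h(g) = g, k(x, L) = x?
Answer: -1/462 ≈ -0.0021645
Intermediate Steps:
h(g) = 2 - g
z(Q) = ⅗ - Q/5 (z(Q) = -(Q - 3)/5 = -(-3 + Q)/5 = ⅗ - Q/5)
1/(z(-12)*(h(-7) + ((M(-1) + k(3, -11)) - 165))) = 1/((⅗ - ⅕*(-12))*((2 - 1*(-7)) + ((-1 + 3) - 165))) = 1/((⅗ + 12/5)*((2 + 7) + (2 - 165))) = 1/(3*(9 - 163)) = 1/(3*(-154)) = 1/(-462) = -1/462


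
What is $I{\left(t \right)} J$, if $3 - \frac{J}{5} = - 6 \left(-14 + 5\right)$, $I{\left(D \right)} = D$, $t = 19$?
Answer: $-4845$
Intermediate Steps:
$J = -255$ ($J = 15 - 5 \left(- 6 \left(-14 + 5\right)\right) = 15 - 5 \left(\left(-6\right) \left(-9\right)\right) = 15 - 270 = -255$)
$I{\left(t \right)} J = 19 \left(-255\right) = -4845$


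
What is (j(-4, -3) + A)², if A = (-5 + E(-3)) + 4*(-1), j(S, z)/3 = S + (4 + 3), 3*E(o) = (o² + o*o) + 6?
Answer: 64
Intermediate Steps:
E(o) = 2 + 2*o²/3 (E(o) = ((o² + o*o) + 6)/3 = ((o² + o²) + 6)/3 = (2*o² + 6)/3 = (6 + 2*o²)/3 = 2 + 2*o²/3)
j(S, z) = 21 + 3*S (j(S, z) = 3*(S + (4 + 3)) = 3*(S + 7) = 3*(7 + S) = 21 + 3*S)
A = -1 (A = (-5 + (2 + (⅔)*(-3)²)) + 4*(-1) = (-5 + (2 + (⅔)*9)) - 4 = (-5 + (2 + 6)) - 4 = (-5 + 8) - 4 = 3 - 4 = -1)
(j(-4, -3) + A)² = ((21 + 3*(-4)) - 1)² = ((21 - 12) - 1)² = (9 - 1)² = 8² = 64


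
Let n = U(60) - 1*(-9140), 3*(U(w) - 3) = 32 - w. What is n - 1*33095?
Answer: -71884/3 ≈ -23961.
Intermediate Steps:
U(w) = 41/3 - w/3 (U(w) = 3 + (32 - w)/3 = 3 + (32/3 - w/3) = 41/3 - w/3)
n = 27401/3 (n = (41/3 - 1/3*60) - 1*(-9140) = (41/3 - 20) + 9140 = -19/3 + 9140 = 27401/3 ≈ 9133.7)
n - 1*33095 = 27401/3 - 1*33095 = 27401/3 - 33095 = -71884/3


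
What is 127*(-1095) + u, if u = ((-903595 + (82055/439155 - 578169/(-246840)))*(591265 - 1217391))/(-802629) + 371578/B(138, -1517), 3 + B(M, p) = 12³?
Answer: -281404917027157785153043/333522242694738900 ≈ -8.4374e+5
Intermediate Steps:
B(M, p) = 1725 (B(M, p) = -3 + 12³ = -3 + 1728 = 1725)
u = -235023646346813920024543/333522242694738900 (u = ((-903595 + (82055/439155 - 578169/(-246840)))*(591265 - 1217391))/(-802629) + 371578/1725 = ((-903595 + (82055*(1/439155) - 578169*(-1/246840)))*(-626126))*(-1/802629) + 371578*(1/1725) = ((-903595 + (16411/87831 + 192723/82280))*(-626126))*(-1/802629) + 371578/1725 = ((-903595 + 18277350893/7226734680)*(-626126))*(-1/802629) + 371578/1725 = -6530023045823707/7226734680*(-626126)*(-1/802629) + 371578/1725 = (2044308604794707184541/3613367340)*(-1/802629) + 371578/1725 = -2044308604794707184541/2900193414736860 + 371578/1725 = -235023646346813920024543/333522242694738900 ≈ -7.0467e+5)
127*(-1095) + u = 127*(-1095) - 235023646346813920024543/333522242694738900 = -139065 - 235023646346813920024543/333522242694738900 = -281404917027157785153043/333522242694738900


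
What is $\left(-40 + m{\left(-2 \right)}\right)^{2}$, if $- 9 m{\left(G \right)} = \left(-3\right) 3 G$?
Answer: $1764$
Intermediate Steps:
$m{\left(G \right)} = G$ ($m{\left(G \right)} = - \frac{\left(-3\right) 3 G}{9} = - \frac{\left(-9\right) G}{9} = G$)
$\left(-40 + m{\left(-2 \right)}\right)^{2} = \left(-40 - 2\right)^{2} = \left(-42\right)^{2} = 1764$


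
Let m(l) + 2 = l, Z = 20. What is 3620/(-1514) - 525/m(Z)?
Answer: -143335/4542 ≈ -31.558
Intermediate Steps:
m(l) = -2 + l
3620/(-1514) - 525/m(Z) = 3620/(-1514) - 525/(-2 + 20) = 3620*(-1/1514) - 525/18 = -1810/757 - 525*1/18 = -1810/757 - 175/6 = -143335/4542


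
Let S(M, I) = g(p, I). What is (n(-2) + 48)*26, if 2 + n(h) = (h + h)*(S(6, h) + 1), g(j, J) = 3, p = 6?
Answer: 780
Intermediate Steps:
S(M, I) = 3
n(h) = -2 + 8*h (n(h) = -2 + (h + h)*(3 + 1) = -2 + (2*h)*4 = -2 + 8*h)
(n(-2) + 48)*26 = ((-2 + 8*(-2)) + 48)*26 = ((-2 - 16) + 48)*26 = (-18 + 48)*26 = 30*26 = 780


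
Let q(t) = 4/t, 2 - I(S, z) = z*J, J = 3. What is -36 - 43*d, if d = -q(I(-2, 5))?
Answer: -640/13 ≈ -49.231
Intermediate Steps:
I(S, z) = 2 - 3*z (I(S, z) = 2 - z*3 = 2 - 3*z)
d = 4/13 (d = -4/(2 - 3*5) = -4/(2 - 15) = -4/(-13) = -4*(-1)/13 = -1*(-4/13) = 4/13 ≈ 0.30769)
-36 - 43*d = -36 - 43*4/13 = -36 - 172/13 = -640/13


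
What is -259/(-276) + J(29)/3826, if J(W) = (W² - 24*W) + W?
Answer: 519479/527988 ≈ 0.98388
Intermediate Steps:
J(W) = W² - 23*W
-259/(-276) + J(29)/3826 = -259/(-276) + (29*(-23 + 29))/3826 = -259*(-1/276) + (29*6)*(1/3826) = 259/276 + 174*(1/3826) = 259/276 + 87/1913 = 519479/527988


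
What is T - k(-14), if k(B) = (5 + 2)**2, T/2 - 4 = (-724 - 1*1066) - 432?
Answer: -4485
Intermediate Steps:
T = -4436 (T = 8 + 2*((-724 - 1*1066) - 432) = 8 + 2*((-724 - 1066) - 432) = 8 + 2*(-1790 - 432) = 8 + 2*(-2222) = 8 - 4444 = -4436)
k(B) = 49 (k(B) = 7**2 = 49)
T - k(-14) = -4436 - 1*49 = -4436 - 49 = -4485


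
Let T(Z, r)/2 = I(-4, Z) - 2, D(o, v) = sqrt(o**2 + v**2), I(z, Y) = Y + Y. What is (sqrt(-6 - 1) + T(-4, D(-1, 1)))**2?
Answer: (20 - I*sqrt(7))**2 ≈ 393.0 - 105.83*I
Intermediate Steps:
I(z, Y) = 2*Y
T(Z, r) = -4 + 4*Z (T(Z, r) = 2*(2*Z - 2) = 2*(-2 + 2*Z) = -4 + 4*Z)
(sqrt(-6 - 1) + T(-4, D(-1, 1)))**2 = (sqrt(-6 - 1) + (-4 + 4*(-4)))**2 = (sqrt(-7) + (-4 - 16))**2 = (I*sqrt(7) - 20)**2 = (-20 + I*sqrt(7))**2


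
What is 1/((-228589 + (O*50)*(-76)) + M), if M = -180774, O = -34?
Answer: -1/280163 ≈ -3.5694e-6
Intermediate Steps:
1/((-228589 + (O*50)*(-76)) + M) = 1/((-228589 - 34*50*(-76)) - 180774) = 1/((-228589 - 1700*(-76)) - 180774) = 1/((-228589 + 129200) - 180774) = 1/(-99389 - 180774) = 1/(-280163) = -1/280163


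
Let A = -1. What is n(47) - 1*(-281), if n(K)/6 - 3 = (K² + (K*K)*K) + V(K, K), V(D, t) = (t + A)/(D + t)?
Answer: 29915215/47 ≈ 6.3649e+5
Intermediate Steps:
V(D, t) = (-1 + t)/(D + t) (V(D, t) = (t - 1)/(D + t) = (-1 + t)/(D + t))
n(K) = 18 + 6*K² + 6*K³ + 3*(-1 + K)/K (n(K) = 18 + 6*((K² + (K*K)*K) + (-1 + K)/(K + K)) = 18 + 6*((K² + K²*K) + (-1 + K)/((2*K))) = 18 + 6*((K² + K³) + (1/(2*K))*(-1 + K)) = 18 + 6*((K² + K³) + (-1 + K)/(2*K)) = 18 + 6*(K² + K³ + (-1 + K)/(2*K)) = 18 + (6*K² + 6*K³ + 3*(-1 + K)/K) = 18 + 6*K² + 6*K³ + 3*(-1 + K)/K)
n(47) - 1*(-281) = (21 - 3/47 + 6*47² + 6*47³) - 1*(-281) = (21 - 3*1/47 + 6*2209 + 6*103823) + 281 = (21 - 3/47 + 13254 + 622938) + 281 = 29902008/47 + 281 = 29915215/47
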